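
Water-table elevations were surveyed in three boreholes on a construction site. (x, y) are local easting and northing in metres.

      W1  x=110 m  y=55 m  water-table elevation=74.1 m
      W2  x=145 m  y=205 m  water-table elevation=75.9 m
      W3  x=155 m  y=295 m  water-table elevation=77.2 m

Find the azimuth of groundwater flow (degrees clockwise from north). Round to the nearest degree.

130°

With h = a·x + b·y + c and W1 as origin, the differences give:
  35·a + 150·b = +1.8
  45·a + 240·b = +3.1
Eliminate b (×240 and ×150, subtract): 1650·a = -33.00 → a = ∂h/∂x = -0.02000
Back-substitute: b = ∂h/∂y = +0.01667.
Flow direction (−∇h) has components (+0.02000 E, -0.01667 N).
Azimuth = atan2(E, N) = atan2(+0.02000, -0.01667) = 129.8° ≈ 130°.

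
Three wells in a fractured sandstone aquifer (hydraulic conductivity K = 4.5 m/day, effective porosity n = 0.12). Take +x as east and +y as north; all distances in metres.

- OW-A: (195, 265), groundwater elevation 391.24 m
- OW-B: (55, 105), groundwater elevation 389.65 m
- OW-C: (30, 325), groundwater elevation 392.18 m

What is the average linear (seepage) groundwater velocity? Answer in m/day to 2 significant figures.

0.43 m/day

Three-point gradient (reference OW-A): Δ to OW-B = (-140, -160, -1.59), Δ to OW-C = (-165, 60, +0.94).
∂h/∂x = -0.001580, ∂h/∂y = +0.01132 (det = -34800).
|∇h| = √(-0.001580² + 0.01132²) = 0.01143
Seepage velocity v = K·i/n = 4.5 × 0.01143 / 0.12 = 0.4286 m/day.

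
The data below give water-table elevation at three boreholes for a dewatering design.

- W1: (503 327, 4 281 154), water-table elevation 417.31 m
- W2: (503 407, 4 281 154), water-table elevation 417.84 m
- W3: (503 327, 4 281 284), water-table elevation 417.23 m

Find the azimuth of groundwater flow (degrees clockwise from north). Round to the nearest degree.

∂h/∂x = (417.84 − 417.31) / (503407 − 503327) = +0.006625
∂h/∂y = (417.23 − 417.31) / (4281284 − 4281154) = -0.0006154
Flow direction (−∇h) has components (-0.006625 E, +0.0006154 N).
Azimuth = atan2(E, N) = atan2(-0.006625, +0.0006154) = 275.3° ≈ 275°.

275°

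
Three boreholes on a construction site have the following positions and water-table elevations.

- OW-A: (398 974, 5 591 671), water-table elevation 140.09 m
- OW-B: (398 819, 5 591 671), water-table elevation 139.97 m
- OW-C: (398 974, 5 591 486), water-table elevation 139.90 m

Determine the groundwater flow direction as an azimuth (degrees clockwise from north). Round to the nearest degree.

∂h/∂x = (139.97 − 140.09) / (398819 − 398974) = +0.0007742
∂h/∂y = (139.90 − 140.09) / (5591486 − 5591671) = +0.001027
Flow direction (−∇h) has components (-0.0007742 E, -0.001027 N).
Azimuth = atan2(E, N) = atan2(-0.0007742, -0.001027) = 217.0° ≈ 217°.

217°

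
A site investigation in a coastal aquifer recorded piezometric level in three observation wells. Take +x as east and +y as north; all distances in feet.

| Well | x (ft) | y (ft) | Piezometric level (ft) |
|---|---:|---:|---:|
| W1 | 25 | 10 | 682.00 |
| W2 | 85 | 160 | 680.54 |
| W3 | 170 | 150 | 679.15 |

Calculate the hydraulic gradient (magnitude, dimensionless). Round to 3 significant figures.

0.0170

Taking W1 as reference: W2−W1 = (60, 150, -1.46); W3−W1 = (145, 140, -2.85).
Determinant of the coordinate differences = 60·140 − 145·150 = -13350.
∂h/∂x = [(-1.46)·140 − (-2.85)·150] / -13350 = -0.01671
∂h/∂y = [60·(-2.85) − 145·(-1.46)] / -13350 = -0.003049
|∇h| = √(-0.01671² + -0.003049²) = 0.01699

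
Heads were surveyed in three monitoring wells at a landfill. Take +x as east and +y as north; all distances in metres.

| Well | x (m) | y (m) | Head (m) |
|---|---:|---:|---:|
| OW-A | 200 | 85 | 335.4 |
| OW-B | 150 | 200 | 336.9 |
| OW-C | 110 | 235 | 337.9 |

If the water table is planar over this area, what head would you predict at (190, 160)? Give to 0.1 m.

Differences from OW-A: to OW-B (Δx, Δy, Δh) = (-50, 115, +1.5); to OW-C = (-90, 150, +2.5).
Determinant of the coordinate differences = (-50)·150 − (-90)·115 = 2850.
∂h/∂x = [(+1.5)·150 − (+2.5)·115] / 2850 = -0.02193
∂h/∂y = [(-50)·(+2.5) − (-90)·(+1.5)] / 2850 = +0.003509
h(190, 160) = 335.4 + (-0.02193)·(-10) + (+0.003509)·(75) = 335.4 +0.219 +0.263 = 335.882 m.

335.9 m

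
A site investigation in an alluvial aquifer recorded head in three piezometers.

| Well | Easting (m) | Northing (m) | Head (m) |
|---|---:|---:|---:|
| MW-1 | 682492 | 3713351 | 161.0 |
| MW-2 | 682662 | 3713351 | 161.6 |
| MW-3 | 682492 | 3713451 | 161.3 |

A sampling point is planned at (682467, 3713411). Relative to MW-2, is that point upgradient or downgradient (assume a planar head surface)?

∂h/∂x = (161.6 − 161.0) / (682662 − 682492) = +0.003529
∂h/∂y = (161.3 − 161.0) / (3713451 − 3713351) = +0.003000
Head at (682467, 3713411) = 161.0 + (+0.003529)·(-25) + (+0.003000)·(60) = 161.09 m.
That is lower than the 161.6 m at MW-2, so the point is downgradient.

downgradient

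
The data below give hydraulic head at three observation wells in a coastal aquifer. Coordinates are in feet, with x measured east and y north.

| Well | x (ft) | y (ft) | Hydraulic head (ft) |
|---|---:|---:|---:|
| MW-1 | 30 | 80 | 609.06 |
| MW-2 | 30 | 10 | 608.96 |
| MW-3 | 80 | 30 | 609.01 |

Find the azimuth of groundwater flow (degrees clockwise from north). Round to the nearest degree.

197°

With h = a·x + b·y + c and MW-1 as origin, the differences give:
  0·a + (-70)·b = -0.10
  50·a + (-50)·b = -0.05
Eliminate b (×(-50) and ×(-70), subtract): 3500·a = 1.500 → a = ∂h/∂x = +0.0004286
Back-substitute: b = ∂h/∂y = +0.001429.
Flow direction (−∇h) has components (-0.0004286 E, -0.001429 N).
Azimuth = atan2(E, N) = atan2(-0.0004286, -0.001429) = 196.7° ≈ 197°.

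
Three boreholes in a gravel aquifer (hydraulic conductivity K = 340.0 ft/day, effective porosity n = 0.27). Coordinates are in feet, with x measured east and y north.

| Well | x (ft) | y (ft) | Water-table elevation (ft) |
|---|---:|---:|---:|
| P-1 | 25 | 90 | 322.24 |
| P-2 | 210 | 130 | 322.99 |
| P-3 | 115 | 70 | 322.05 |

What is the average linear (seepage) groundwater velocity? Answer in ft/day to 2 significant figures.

With h = a·x + b·y + c and P-1 as origin, the differences give:
  185·a + 40·b = +0.75
  90·a + (-20)·b = -0.19
Eliminate b (×(-20) and ×40, subtract): -7300·a = -7.400 → a = ∂h/∂x = +0.001014
Back-substitute: b = ∂h/∂y = +0.01406.
|∇h| = √(0.001014² + 0.01406²) = 0.0141
Seepage velocity v = K·i/n = 340.0 × 0.0141 / 0.27 = 17.76 ft/day.

18 ft/day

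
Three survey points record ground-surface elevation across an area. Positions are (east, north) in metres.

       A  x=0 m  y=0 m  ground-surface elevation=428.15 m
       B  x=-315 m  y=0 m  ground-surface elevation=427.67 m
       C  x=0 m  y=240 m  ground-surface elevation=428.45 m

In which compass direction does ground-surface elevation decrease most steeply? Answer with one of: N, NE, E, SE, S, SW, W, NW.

∂z/∂x = (427.67 − 428.15) / (-315 − 0) = +0.001524
∂z/∂y = (428.45 − 428.15) / (240 − 0) = +0.001250
Steepest decrease is along −∇f = (-0.001524 E, -0.001250 N) → southwest.

SW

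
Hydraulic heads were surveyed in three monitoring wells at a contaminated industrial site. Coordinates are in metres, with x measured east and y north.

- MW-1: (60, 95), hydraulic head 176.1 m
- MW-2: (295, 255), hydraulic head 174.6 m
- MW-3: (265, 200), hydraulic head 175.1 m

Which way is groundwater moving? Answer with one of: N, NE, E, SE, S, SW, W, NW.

N

Three-point gradient (reference MW-1): Δ to MW-2 = (235, 160, -1.5), Δ to MW-3 = (205, 105, -1.0).
∂h/∂x = -0.0003077, ∂h/∂y = -0.008923 (det = -8125).
Flow = −∇h = (+0.0003077 east, +0.008923 north), which points north.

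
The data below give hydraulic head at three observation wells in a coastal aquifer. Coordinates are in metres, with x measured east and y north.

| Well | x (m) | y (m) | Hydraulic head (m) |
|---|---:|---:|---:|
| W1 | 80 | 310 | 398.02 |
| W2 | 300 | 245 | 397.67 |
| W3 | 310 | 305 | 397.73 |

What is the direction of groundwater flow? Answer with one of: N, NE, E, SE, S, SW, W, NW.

Taking W1 as reference: W2−W1 = (220, -65, -0.35); W3−W1 = (230, -5, -0.29).
Solve a·Δx + b·Δy = Δh: det = 220·(-5) − 230·(-65) = 13850.
∂h/∂x = [(-0.35)·(-5) − (-0.29)·(-65)] / 13850 = -0.001235
∂h/∂y = [220·(-0.29) − 230·(-0.35)] / 13850 = +0.001206
Flow = −∇h = (+0.001235 east, -0.001206 north), which points southeast.

SE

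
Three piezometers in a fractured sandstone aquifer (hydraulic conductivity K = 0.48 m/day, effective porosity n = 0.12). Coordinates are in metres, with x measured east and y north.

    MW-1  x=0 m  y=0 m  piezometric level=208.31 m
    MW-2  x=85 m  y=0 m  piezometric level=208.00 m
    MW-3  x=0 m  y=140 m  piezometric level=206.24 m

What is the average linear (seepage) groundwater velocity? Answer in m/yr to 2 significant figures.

22 m/yr

∂h/∂x = (208.00 − 208.31) / (85 − 0) = -0.003647
∂h/∂y = (206.24 − 208.31) / (140 − 0) = -0.01479
|∇h| = √(-0.003647² + -0.01479²) = 0.01523
Seepage velocity v = K·i/n = 0.48 × 0.01523 / 0.12 = 0.06092 m/day = 22.25 m/yr.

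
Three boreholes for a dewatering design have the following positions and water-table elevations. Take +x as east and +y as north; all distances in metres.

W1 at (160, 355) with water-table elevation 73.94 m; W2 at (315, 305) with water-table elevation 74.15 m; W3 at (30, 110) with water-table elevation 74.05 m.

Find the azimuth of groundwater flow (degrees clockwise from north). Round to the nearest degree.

314°

Differences from W1: to W2 (Δx, Δy, Δh) = (155, -50, +0.21); to W3 = (-130, -245, +0.11).
Determinant of the coordinate differences = 155·(-245) − (-130)·(-50) = -44475.
∂h/∂x = [(+0.21)·(-245) − (+0.11)·(-50)] / -44475 = +0.001033
∂h/∂y = [155·(+0.11) − (-130)·(+0.21)] / -44475 = -0.0009972
Flow direction (−∇h) has components (-0.001033 E, +0.0009972 N).
Azimuth = atan2(E, N) = atan2(-0.001033, +0.0009972) = 314.0° ≈ 314°.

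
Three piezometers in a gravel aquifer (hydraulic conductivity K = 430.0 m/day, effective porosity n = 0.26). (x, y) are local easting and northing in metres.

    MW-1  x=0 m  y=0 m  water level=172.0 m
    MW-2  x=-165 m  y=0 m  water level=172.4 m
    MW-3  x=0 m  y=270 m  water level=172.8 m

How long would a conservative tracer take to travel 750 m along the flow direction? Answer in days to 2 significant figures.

120 days

∂h/∂x = (172.4 − 172.0) / (-165 − 0) = -0.002424
∂h/∂y = (172.8 − 172.0) / (270 − 0) = +0.002963
|∇h| = √(-0.002424² + 0.002963²) = 0.003828
Seepage velocity v = K·i/n = 430.0 × 0.003828 / 0.26 = 6.331 m/day.
t = 750 / 6.331 = 118.5 days.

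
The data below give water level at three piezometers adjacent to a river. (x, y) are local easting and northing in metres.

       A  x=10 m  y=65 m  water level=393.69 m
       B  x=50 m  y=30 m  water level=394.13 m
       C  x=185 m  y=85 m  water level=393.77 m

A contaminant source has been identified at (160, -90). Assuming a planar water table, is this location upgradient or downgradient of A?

Taking A as reference: B−A = (40, -35, +0.44); C−A = (175, 20, +0.08).
Solve a·Δx + b·Δy = Δh: det = 40·20 − 175·(-35) = 6925.
∂h/∂x = [(+0.44)·20 − (+0.08)·(-35)] / 6925 = +0.001675
∂h/∂y = [40·(+0.08) − 175·(+0.44)] / 6925 = -0.01066
Head at (160, -90) = 393.69 + (+0.001675)·(150) + (-0.01066)·(-155) = 395.59 m.
That is higher than the 393.69 m at A, so the point is upgradient.

upgradient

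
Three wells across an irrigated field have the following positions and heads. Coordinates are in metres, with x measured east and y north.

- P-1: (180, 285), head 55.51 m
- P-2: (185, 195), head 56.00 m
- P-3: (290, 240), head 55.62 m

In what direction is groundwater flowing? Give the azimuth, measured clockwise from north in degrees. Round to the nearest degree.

013°

Differences from P-1: to P-2 (Δx, Δy, Δh) = (5, -90, +0.49); to P-3 = (110, -45, +0.11).
Solve a·Δx + b·Δy = Δh: det = 5·(-45) − 110·(-90) = 9675.
∂h/∂x = [(+0.49)·(-45) − (+0.11)·(-90)] / 9675 = -0.001256
∂h/∂y = [5·(+0.11) − 110·(+0.49)] / 9675 = -0.005514
Flow direction (−∇h) has components (+0.001256 E, +0.005514 N).
Azimuth = atan2(E, N) = atan2(+0.001256, +0.005514) = 12.8° ≈ 013°.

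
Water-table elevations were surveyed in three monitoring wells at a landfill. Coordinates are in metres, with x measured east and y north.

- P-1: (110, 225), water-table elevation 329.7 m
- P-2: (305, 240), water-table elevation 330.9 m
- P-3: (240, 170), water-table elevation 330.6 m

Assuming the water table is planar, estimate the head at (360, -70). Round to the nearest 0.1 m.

331.7 m

Differences from P-1: to P-2 (Δx, Δy, Δh) = (195, 15, +1.2); to P-3 = (130, -55, +0.9).
Solve a·Δx + b·Δy = Δh: det = 195·(-55) − 130·15 = -12675.
∂h/∂x = [(+1.2)·(-55) − (+0.9)·15] / -12675 = +0.006272
∂h/∂y = [195·(+0.9) − 130·(+1.2)] / -12675 = -0.001538
h(360, -70) = 329.7 + (+0.006272)·(250) + (-0.001538)·(-295) = 329.7 +1.568 +0.454 = 331.722 m.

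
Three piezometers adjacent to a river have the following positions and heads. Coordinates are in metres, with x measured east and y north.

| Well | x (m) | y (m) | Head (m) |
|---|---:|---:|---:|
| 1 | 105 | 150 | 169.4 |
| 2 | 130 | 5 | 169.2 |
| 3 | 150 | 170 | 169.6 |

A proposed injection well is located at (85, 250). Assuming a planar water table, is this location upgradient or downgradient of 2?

Differences from 1: to 2 (Δx, Δy, Δh) = (25, -145, -0.2); to 3 = (45, 20, +0.2).
Solve a·Δx + b·Δy = Δh: det = 25·20 − 45·(-145) = 7025.
∂h/∂x = [(-0.2)·20 − (+0.2)·(-145)] / 7025 = +0.003559
∂h/∂y = [25·(+0.2) − 45·(-0.2)] / 7025 = +0.001993
Head at (85, 250) = 169.4 + (+0.003559)·(-20) + (+0.001993)·(100) = 169.53 m.
That is higher than the 169.2 m at 2, so the point is upgradient.

upgradient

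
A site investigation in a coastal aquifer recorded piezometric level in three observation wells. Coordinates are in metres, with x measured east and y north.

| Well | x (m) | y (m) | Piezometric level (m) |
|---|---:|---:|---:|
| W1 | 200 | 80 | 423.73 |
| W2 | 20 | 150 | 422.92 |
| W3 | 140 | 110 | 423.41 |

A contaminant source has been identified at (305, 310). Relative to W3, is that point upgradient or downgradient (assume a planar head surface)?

downgradient

Taking W1 as reference: W2−W1 = (-180, 70, -0.81); W3−W1 = (-60, 30, -0.32).
Solve a·Δx + b·Δy = Δh: det = (-180)·30 − (-60)·70 = -1200.
∂h/∂x = [(-0.81)·30 − (-0.32)·70] / -1200 = +0.001583
∂h/∂y = [(-180)·(-0.32) − (-60)·(-0.81)] / -1200 = -0.007500
Head at (305, 310) = 423.73 + (+0.001583)·(105) + (-0.007500)·(230) = 422.17 m.
That is lower than the 423.41 m at W3, so the point is downgradient.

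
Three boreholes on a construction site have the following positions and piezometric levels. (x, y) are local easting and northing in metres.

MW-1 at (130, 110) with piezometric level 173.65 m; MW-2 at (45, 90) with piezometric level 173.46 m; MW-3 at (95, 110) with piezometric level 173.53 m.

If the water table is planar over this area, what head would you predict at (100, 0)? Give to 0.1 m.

With h = a·x + b·y + c and MW-1 as origin, the differences give:
  (-85)·a + (-20)·b = -0.19
  (-35)·a + 0·b = -0.12
Eliminate b (×0 and ×(-20), subtract): -700·a = -2.400 → a = ∂h/∂x = +0.003429
Back-substitute: b = ∂h/∂y = -0.005071.
h(100, 0) = 173.65 + (+0.003429)·(-30) + (-0.005071)·(-110) = 173.65 -0.103 +0.558 = 174.105 m.

174.1 m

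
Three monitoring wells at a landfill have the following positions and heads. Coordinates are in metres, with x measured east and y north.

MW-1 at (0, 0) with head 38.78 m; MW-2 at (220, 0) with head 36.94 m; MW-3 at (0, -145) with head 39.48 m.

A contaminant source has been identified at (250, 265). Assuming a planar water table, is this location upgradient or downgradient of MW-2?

∂h/∂x = (36.94 − 38.78) / (220 − 0) = -0.008364
∂h/∂y = (39.48 − 38.78) / (-145 − 0) = -0.004828
Head at (250, 265) = 38.78 + (-0.008364)·(250) + (-0.004828)·(265) = 35.41 m.
That is lower than the 36.94 m at MW-2, so the point is downgradient.

downgradient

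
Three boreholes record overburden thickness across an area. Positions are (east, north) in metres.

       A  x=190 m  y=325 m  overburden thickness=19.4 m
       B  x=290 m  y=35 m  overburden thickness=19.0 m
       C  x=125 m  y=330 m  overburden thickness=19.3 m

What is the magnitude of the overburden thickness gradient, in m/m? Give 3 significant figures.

With d = a·x + b·y + c and A as origin, the differences give:
  100·a + (-290)·b = -0.4
  (-65)·a + 5·b = -0.1
Eliminate b (×5 and ×(-290), subtract): -18350·a = -31.00 → a = ∂d/∂x = +0.001689
Back-substitute: b = ∂d/∂y = +0.001962.
|∇f| = √(0.001689² + 0.001962²) = 0.002589 m/m

0.00259 m/m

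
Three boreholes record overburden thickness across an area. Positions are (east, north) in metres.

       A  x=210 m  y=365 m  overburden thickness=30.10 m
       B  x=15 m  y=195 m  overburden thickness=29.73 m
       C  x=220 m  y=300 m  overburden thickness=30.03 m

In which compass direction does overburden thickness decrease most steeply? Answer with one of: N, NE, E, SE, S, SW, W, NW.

With d = a·x + b·y + c and A as origin, the differences give:
  (-195)·a + (-170)·b = -0.37
  10·a + (-65)·b = -0.07
Eliminate b (×(-65) and ×(-170), subtract): 14375·a = 12.150 → a = ∂d/∂x = +0.0008452
Back-substitute: b = ∂d/∂y = +0.001207.
Steepest decrease is along −∇f = (-0.0008452 E, -0.001207 N) → southwest.

SW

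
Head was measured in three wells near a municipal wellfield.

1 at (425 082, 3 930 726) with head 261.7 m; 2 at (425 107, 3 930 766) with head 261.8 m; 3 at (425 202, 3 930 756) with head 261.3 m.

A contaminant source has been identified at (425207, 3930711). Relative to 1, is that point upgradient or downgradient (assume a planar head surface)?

downgradient

Taking 1 as reference: 2−1 = (25, 40, +0.1); 3−1 = (120, 30, -0.4).
Determinant of the coordinate differences = 25·30 − 120·40 = -4050.
∂h/∂x = [(+0.1)·30 − (-0.4)·40] / -4050 = -0.004691
∂h/∂y = [25·(-0.4) − 120·(+0.1)] / -4050 = +0.005432
Head at (425207, 3930711) = 261.7 + (-0.004691)·(125) + (+0.005432)·(-15) = 261.03 m.
That is lower than the 261.7 m at 1, so the point is downgradient.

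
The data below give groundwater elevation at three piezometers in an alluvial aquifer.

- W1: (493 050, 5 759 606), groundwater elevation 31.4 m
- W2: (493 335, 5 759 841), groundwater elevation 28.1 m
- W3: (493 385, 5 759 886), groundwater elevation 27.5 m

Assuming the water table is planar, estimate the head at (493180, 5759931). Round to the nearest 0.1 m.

Taking W1 as reference: W2−W1 = (285, 235, -3.3); W3−W1 = (335, 280, -3.9).
Solve a·Δx + b·Δy = Δh: det = 285·280 − 335·235 = 1075.
∂h/∂x = [(-3.3)·280 − (-3.9)·235] / 1075 = -0.006977
∂h/∂y = [285·(-3.9) − 335·(-3.3)] / 1075 = -0.005581
h(493180, 5759931) = 31.4 + (-0.006977)·(130) + (-0.005581)·(325) = 31.4 -0.907 -1.814 = 28.679 m.

28.7 m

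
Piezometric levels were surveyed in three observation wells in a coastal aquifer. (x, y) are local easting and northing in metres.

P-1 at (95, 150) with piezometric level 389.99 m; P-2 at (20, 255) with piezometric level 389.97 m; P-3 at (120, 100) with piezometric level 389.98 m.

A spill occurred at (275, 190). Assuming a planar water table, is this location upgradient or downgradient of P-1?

upgradient

Differences from P-1: to P-2 (Δx, Δy, Δh) = (-75, 105, -0.02); to P-3 = (25, -50, -0.01).
Solve a·Δx + b·Δy = Δh: det = (-75)·(-50) − 25·105 = 1125.
∂h/∂x = [(-0.02)·(-50) − (-0.01)·105] / 1125 = +0.001822
∂h/∂y = [(-75)·(-0.01) − 25·(-0.02)] / 1125 = +0.001111
Head at (275, 190) = 389.99 + (+0.001822)·(180) + (+0.001111)·(40) = 390.36 m.
That is higher than the 389.99 m at P-1, so the point is upgradient.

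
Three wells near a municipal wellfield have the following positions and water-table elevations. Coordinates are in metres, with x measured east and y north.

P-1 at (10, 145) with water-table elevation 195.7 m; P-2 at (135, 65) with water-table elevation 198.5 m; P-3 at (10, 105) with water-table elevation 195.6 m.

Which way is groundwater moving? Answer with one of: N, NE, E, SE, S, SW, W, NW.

W

Taking P-1 as reference: P-2−P-1 = (125, -80, +2.8); P-3−P-1 = (0, -40, -0.1).
Determinant of the coordinate differences = 125·(-40) − 0·(-80) = -5000.
∂h/∂x = [(+2.8)·(-40) − (-0.1)·(-80)] / -5000 = +0.02400
∂h/∂y = [125·(-0.1) − 0·(+2.8)] / -5000 = +0.002500
Flow = −∇h = (-0.02400 east, -0.002500 north), which points west.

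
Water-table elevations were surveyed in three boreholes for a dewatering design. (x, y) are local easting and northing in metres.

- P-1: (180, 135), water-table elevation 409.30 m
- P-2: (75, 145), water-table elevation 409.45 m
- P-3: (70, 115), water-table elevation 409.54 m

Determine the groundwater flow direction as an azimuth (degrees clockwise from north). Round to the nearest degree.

032°

With h = a·x + b·y + c and P-1 as origin, the differences give:
  (-105)·a + 10·b = +0.15
  (-110)·a + (-20)·b = +0.24
Eliminate b (×(-20) and ×10, subtract): 3200·a = -5.400 → a = ∂h/∂x = -0.001687
Back-substitute: b = ∂h/∂y = -0.002719.
Flow direction (−∇h) has components (+0.001687 E, +0.002719 N).
Azimuth = atan2(E, N) = atan2(+0.001687, +0.002719) = 31.8° ≈ 032°.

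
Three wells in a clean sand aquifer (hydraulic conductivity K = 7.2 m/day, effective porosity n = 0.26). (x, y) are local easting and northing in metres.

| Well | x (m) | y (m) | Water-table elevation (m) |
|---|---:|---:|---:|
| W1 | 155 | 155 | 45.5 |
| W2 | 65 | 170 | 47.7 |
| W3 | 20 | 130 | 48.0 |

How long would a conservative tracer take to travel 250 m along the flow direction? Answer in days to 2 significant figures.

330 days

Differences from W1: to W2 (Δx, Δy, Δh) = (-90, 15, +2.2); to W3 = (-135, -25, +2.5).
Determinant of the coordinate differences = (-90)·(-25) − (-135)·15 = 4275.
∂h/∂x = [(+2.2)·(-25) − (+2.5)·15] / 4275 = -0.02164
∂h/∂y = [(-90)·(+2.5) − (-135)·(+2.2)] / 4275 = +0.01684
|∇h| = √(-0.02164² + 0.01684²) = 0.02742
Seepage velocity v = K·i/n = 7.2 × 0.02742 / 0.26 = 0.7593 m/day.
t = 250 / 0.7593 = 329.3 days.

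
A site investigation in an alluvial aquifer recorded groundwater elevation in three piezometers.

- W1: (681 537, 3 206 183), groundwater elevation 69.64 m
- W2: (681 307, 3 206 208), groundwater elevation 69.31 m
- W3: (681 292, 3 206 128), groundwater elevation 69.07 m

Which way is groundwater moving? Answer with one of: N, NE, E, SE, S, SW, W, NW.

SW

With h = a·x + b·y + c and W1 as origin, the differences give:
  (-230)·a + 25·b = -0.33
  (-245)·a + (-55)·b = -0.57
Eliminate b (×(-55) and ×25, subtract): 18775·a = 32.400 → a = ∂h/∂x = +0.001726
Back-substitute: b = ∂h/∂y = +0.002676.
Flow = −∇h = (-0.001726 east, -0.002676 north), which points southwest.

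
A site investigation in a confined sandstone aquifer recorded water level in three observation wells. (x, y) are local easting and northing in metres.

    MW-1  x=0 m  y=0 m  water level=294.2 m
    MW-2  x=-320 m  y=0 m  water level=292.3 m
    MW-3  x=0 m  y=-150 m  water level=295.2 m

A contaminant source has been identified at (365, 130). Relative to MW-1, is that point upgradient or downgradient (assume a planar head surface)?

∂h/∂x = (292.3 − 294.2) / (-320 − 0) = +0.005937
∂h/∂y = (295.2 − 294.2) / (-150 − 0) = -0.006667
Head at (365, 130) = 294.2 + (+0.005937)·(365) + (-0.006667)·(130) = 295.50 m.
That is higher than the 294.2 m at MW-1, so the point is upgradient.

upgradient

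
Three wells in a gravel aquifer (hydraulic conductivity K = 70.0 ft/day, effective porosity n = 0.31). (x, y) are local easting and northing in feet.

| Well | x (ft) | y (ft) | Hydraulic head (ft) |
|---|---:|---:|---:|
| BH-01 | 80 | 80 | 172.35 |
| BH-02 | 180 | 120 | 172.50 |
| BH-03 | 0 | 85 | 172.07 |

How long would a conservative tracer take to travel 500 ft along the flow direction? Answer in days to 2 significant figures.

With h = a·x + b·y + c and BH-01 as origin, the differences give:
  100·a + 40·b = +0.15
  (-80)·a + 5·b = -0.28
Eliminate b (×5 and ×40, subtract): 3700·a = 11.950 → a = ∂h/∂x = +0.003230
Back-substitute: b = ∂h/∂y = -0.004324.
|∇h| = √(0.003230² + -0.004324²) = 0.005397
Seepage velocity v = K·i/n = 70.0 × 0.005397 / 0.31 = 1.219 ft/day.
t = 500 / 1.219 = 410.2 days.

410 days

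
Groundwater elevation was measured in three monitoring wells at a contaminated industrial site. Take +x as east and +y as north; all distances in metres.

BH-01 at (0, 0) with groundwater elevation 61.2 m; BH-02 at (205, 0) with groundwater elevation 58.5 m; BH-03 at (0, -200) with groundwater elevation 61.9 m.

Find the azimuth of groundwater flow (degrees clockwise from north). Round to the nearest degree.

075°

∂h/∂x = (58.5 − 61.2) / (205 − 0) = -0.01317
∂h/∂y = (61.9 − 61.2) / (-200 − 0) = -0.003500
Flow direction (−∇h) has components (+0.01317 E, +0.003500 N).
Azimuth = atan2(E, N) = atan2(+0.01317, +0.003500) = 75.1° ≈ 075°.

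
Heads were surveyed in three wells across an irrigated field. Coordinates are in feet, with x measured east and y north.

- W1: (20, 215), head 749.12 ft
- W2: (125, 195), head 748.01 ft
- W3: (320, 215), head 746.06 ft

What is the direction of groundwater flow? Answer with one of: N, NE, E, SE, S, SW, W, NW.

E

Taking W1 as reference: W2−W1 = (105, -20, -1.11); W3−W1 = (300, 0, -3.06).
Solve a·Δx + b·Δy = Δh: det = 105·0 − 300·(-20) = 6000.
∂h/∂x = [(-1.11)·0 − (-3.06)·(-20)] / 6000 = -0.01020
∂h/∂y = [105·(-3.06) − 300·(-1.11)] / 6000 = +0.001950
Flow = −∇h = (+0.01020 east, -0.001950 north), which points east.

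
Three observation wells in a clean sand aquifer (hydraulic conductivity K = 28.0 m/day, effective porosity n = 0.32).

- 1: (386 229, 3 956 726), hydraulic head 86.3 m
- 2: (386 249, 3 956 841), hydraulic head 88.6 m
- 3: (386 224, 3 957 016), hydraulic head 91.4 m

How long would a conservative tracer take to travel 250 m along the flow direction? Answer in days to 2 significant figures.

Differences from 1: to 2 (Δx, Δy, Δh) = (20, 115, +2.3); to 3 = (-5, 290, +5.1).
Determinant of the coordinate differences = 20·290 − (-5)·115 = 6375.
∂h/∂x = [(+2.3)·290 − (+5.1)·115] / 6375 = +0.01263
∂h/∂y = [20·(+5.1) − (-5)·(+2.3)] / 6375 = +0.01780
|∇h| = √(0.01263² + 0.01780²) = 0.02183
Seepage velocity v = K·i/n = 28.0 × 0.02183 / 0.32 = 1.91 m/day.
t = 250 / 1.91 = 130.9 days.

130 days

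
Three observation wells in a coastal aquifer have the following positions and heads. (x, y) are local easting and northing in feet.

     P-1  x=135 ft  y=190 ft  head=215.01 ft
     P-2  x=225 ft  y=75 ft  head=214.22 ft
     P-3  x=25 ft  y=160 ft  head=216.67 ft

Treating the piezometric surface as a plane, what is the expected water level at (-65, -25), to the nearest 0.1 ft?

218.7 ft

Three-point gradient (reference P-1): Δ to P-2 = (90, -115, -0.79), Δ to P-3 = (-110, -30, +1.66).
∂h/∂x = -0.01398, ∂h/∂y = -0.004072 (det = -15350).
h(-65, -25) = 215.01 + (-0.01398)·(-200) + (-0.004072)·(-215) = 215.01 +2.796 +0.875 = 218.681 ft.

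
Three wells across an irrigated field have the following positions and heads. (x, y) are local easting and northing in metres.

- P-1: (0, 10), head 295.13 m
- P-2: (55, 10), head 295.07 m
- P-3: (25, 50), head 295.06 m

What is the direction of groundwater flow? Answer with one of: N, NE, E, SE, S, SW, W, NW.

Three-point gradient (reference P-1): Δ to P-2 = (55, 0, -0.06), Δ to P-3 = (25, 40, -0.07).
∂h/∂x = -0.001091, ∂h/∂y = -0.001068 (det = 2200).
Flow = −∇h = (+0.001091 east, +0.001068 north), which points northeast.

NE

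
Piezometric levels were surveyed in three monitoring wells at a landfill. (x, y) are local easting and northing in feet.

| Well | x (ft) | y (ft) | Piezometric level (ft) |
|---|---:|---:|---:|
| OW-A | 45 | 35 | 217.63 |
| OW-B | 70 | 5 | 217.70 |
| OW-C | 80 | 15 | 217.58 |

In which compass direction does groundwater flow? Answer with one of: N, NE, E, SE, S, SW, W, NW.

NE

With h = a·x + b·y + c and OW-A as origin, the differences give:
  25·a + (-30)·b = +0.07
  35·a + (-20)·b = -0.05
Eliminate b (×(-20) and ×(-30), subtract): 550·a = -2.900 → a = ∂h/∂x = -0.005273
Back-substitute: b = ∂h/∂y = -0.006727.
Flow = −∇h = (+0.005273 east, +0.006727 north), which points northeast.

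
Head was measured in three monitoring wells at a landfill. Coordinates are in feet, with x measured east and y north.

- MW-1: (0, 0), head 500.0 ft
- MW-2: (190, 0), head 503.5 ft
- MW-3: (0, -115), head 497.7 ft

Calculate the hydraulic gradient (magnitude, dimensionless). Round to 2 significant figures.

0.027

∂h/∂x = (503.5 − 500.0) / (190 − 0) = +0.01842
∂h/∂y = (497.7 − 500.0) / (-115 − 0) = +0.02000
|∇h| = √(0.01842² + 0.02000²) = 0.02719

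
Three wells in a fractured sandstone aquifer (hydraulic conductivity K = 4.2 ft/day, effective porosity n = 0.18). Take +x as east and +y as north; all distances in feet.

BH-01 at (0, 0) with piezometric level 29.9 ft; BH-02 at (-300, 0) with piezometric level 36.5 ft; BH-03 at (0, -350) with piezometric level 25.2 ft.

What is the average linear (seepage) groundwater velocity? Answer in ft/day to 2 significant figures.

∂h/∂x = (36.5 − 29.9) / (-300 − 0) = -0.02200
∂h/∂y = (25.2 − 29.9) / (-350 − 0) = +0.01343
|∇h| = √(-0.02200² + 0.01343²) = 0.02578
Seepage velocity v = K·i/n = 4.2 × 0.02578 / 0.18 = 0.6015 ft/day.

0.60 ft/day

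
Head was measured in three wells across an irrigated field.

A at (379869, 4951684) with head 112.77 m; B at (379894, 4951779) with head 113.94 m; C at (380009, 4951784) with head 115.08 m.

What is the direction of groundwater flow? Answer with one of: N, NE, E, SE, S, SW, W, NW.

With h = a·x + b·y + c and A as origin, the differences give:
  25·a + 95·b = +1.17
  140·a + 100·b = +2.31
Eliminate b (×100 and ×95, subtract): -10800·a = -102.450 → a = ∂h/∂x = +0.009486
Back-substitute: b = ∂h/∂y = +0.009819.
Flow = −∇h = (-0.009486 east, -0.009819 north), which points southwest.

SW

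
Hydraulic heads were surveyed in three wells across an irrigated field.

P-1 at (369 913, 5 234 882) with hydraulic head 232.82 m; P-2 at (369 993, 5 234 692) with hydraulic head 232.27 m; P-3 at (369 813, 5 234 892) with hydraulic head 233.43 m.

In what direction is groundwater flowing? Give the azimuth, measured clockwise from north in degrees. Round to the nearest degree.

093°

Taking P-1 as reference: P-2−P-1 = (80, -190, -0.55); P-3−P-1 = (-100, 10, +0.61).
Solve a·Δx + b·Δy = Δh: det = 80·10 − (-100)·(-190) = -18200.
∂h/∂x = [(-0.55)·10 − (+0.61)·(-190)] / -18200 = -0.006066
∂h/∂y = [80·(+0.61) − (-100)·(-0.55)] / -18200 = +0.0003407
Flow direction (−∇h) has components (+0.006066 E, -0.0003407 N).
Azimuth = atan2(E, N) = atan2(+0.006066, -0.0003407) = 93.2° ≈ 093°.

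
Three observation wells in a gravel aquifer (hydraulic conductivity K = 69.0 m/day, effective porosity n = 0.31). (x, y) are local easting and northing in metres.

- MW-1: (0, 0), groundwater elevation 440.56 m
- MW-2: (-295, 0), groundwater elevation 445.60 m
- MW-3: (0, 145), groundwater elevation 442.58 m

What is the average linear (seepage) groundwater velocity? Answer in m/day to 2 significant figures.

∂h/∂x = (445.60 − 440.56) / (-295 − 0) = -0.01708
∂h/∂y = (442.58 − 440.56) / (145 − 0) = +0.01393
|∇h| = √(-0.01708² + 0.01393²) = 0.02204
Seepage velocity v = K·i/n = 69.0 × 0.02204 / 0.31 = 4.906 m/day.

4.9 m/day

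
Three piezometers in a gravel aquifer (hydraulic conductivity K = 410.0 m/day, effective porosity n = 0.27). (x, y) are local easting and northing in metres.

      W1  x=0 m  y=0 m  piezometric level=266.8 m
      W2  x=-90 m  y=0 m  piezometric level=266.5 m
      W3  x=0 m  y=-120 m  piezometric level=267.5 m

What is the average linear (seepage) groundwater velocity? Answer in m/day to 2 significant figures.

10 m/day

∂h/∂x = (266.5 − 266.8) / (-90 − 0) = +0.003333
∂h/∂y = (267.5 − 266.8) / (-120 − 0) = -0.005833
|∇h| = √(0.003333² + -0.005833²) = 0.006718
Seepage velocity v = K·i/n = 410.0 × 0.006718 / 0.27 = 10.2 m/day.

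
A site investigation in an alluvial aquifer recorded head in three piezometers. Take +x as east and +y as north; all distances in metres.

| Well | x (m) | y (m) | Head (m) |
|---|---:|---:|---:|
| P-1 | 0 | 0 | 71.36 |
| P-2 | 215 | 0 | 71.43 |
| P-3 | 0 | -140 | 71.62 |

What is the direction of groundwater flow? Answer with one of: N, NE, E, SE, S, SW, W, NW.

∂h/∂x = (71.43 − 71.36) / (215 − 0) = +0.0003256
∂h/∂y = (71.62 − 71.36) / (-140 − 0) = -0.001857
Flow = −∇h = (-0.0003256 east, +0.001857 north), which points north.

N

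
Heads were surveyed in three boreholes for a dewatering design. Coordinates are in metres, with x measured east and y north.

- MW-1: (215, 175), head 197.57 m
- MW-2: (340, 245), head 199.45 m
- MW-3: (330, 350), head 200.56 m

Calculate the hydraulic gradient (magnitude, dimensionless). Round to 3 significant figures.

0.0143

Three-point gradient (reference MW-1): Δ to MW-2 = (125, 70, +1.88), Δ to MW-3 = (115, 175, +2.99).
∂h/∂x = +0.008658, ∂h/∂y = +0.01140 (det = 13825).
|∇h| = √(0.008658² + 0.01140²) = 0.01432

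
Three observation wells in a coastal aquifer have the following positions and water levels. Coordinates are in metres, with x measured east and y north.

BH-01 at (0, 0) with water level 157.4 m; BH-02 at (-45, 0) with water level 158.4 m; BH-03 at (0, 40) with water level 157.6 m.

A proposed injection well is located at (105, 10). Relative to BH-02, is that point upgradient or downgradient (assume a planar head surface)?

downgradient

∂h/∂x = (158.4 − 157.4) / (-45 − 0) = -0.02222
∂h/∂y = (157.6 − 157.4) / (40 − 0) = +0.005000
Head at (105, 10) = 157.4 + (-0.02222)·(105) + (+0.005000)·(10) = 155.12 m.
That is lower than the 158.4 m at BH-02, so the point is downgradient.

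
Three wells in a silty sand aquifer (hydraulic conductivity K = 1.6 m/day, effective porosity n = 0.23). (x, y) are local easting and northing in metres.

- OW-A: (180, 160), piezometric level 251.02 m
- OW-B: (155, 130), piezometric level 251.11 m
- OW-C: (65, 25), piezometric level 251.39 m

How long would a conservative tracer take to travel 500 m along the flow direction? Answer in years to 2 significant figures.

9.7 years

Taking OW-A as reference: OW-B−OW-A = (-25, -30, +0.09); OW-C−OW-A = (-115, -135, +0.37).
Determinant of the coordinate differences = (-25)·(-135) − (-115)·(-30) = -75.
∂h/∂x = [(+0.09)·(-135) − (+0.37)·(-30)] / -75 = +0.01400
∂h/∂y = [(-25)·(+0.37) − (-115)·(+0.09)] / -75 = -0.01467
|∇h| = √(0.01400² + -0.01467²) = 0.02028
Seepage velocity v = K·i/n = 1.6 × 0.02028 / 0.23 = 0.1411 m/day.
t = 500 / 0.1411 = 3544 days = 9.7 years.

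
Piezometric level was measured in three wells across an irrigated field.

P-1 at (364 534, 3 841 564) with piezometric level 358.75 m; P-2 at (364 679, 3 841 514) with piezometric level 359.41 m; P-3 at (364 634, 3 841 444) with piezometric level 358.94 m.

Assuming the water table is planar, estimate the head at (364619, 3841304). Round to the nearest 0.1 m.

Differences from P-1: to P-2 (Δx, Δy, Δh) = (145, -50, +0.66); to P-3 = (100, -120, +0.19).
Determinant of the coordinate differences = 145·(-120) − 100·(-50) = -12400.
∂h/∂x = [(+0.66)·(-120) − (+0.19)·(-50)] / -12400 = +0.005621
∂h/∂y = [145·(+0.19) − 100·(+0.66)] / -12400 = +0.003101
h(364619, 3841304) = 358.75 + (+0.005621)·(85) + (+0.003101)·(-260) = 358.75 +0.478 -0.806 = 358.422 m.

358.4 m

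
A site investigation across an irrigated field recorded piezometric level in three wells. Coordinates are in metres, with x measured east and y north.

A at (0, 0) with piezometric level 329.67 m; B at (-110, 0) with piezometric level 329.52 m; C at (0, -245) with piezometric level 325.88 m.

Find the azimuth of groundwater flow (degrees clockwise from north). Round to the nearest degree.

185°

∂h/∂x = (329.52 − 329.67) / (-110 − 0) = +0.001364
∂h/∂y = (325.88 − 329.67) / (-245 − 0) = +0.01547
Flow direction (−∇h) has components (-0.001364 E, -0.01547 N).
Azimuth = atan2(E, N) = atan2(-0.001364, -0.01547) = 185.0° ≈ 185°.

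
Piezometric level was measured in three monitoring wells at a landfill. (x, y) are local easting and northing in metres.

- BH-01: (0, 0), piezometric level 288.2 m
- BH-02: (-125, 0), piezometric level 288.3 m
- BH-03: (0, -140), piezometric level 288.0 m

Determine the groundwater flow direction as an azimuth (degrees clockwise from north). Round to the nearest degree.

151°

∂h/∂x = (288.3 − 288.2) / (-125 − 0) = -0.0008000
∂h/∂y = (288.0 − 288.2) / (-140 − 0) = +0.001429
Flow direction (−∇h) has components (+0.0008000 E, -0.001429 N).
Azimuth = atan2(E, N) = atan2(+0.0008000, -0.001429) = 150.8° ≈ 151°.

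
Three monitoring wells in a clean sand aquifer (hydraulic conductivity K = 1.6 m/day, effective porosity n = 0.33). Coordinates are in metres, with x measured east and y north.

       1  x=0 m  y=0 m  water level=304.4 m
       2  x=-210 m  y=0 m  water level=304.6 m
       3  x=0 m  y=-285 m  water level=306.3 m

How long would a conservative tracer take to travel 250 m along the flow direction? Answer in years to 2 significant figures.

21 years

∂h/∂x = (304.6 − 304.4) / (-210 − 0) = -0.0009524
∂h/∂y = (306.3 − 304.4) / (-285 − 0) = -0.006667
|∇h| = √(-0.0009524² + -0.006667²) = 0.006735
Seepage velocity v = K·i/n = 1.6 × 0.006735 / 0.33 = 0.03265 m/day.
t = 250 / 0.03265 = 7657 days = 21 years.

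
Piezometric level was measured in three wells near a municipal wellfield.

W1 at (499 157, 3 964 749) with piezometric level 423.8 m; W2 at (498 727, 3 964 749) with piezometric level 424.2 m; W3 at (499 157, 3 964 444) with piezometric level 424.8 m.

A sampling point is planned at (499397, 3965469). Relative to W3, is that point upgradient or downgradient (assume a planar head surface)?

downgradient

∂h/∂x = (424.2 − 423.8) / (498727 − 499157) = -0.0009302
∂h/∂y = (424.8 − 423.8) / (3964444 − 3964749) = -0.003279
Head at (499397, 3965469) = 423.8 + (-0.0009302)·(240) + (-0.003279)·(720) = 421.22 m.
That is lower than the 424.8 m at W3, so the point is downgradient.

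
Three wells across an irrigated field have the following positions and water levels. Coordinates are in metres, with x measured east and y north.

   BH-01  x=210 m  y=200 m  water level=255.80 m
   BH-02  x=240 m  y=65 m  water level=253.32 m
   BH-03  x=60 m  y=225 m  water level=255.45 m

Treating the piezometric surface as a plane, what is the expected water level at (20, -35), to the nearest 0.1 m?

Differences from BH-01: to BH-02 (Δx, Δy, Δh) = (30, -135, -2.48); to BH-03 = (-150, 25, -0.35).
Determinant of the coordinate differences = 30·25 − (-150)·(-135) = -19500.
∂h/∂x = [(-2.48)·25 − (-0.35)·(-135)] / -19500 = +0.005603
∂h/∂y = [30·(-0.35) − (-150)·(-2.48)] / -19500 = +0.01962
h(20, -35) = 255.80 + (+0.005603)·(-190) + (+0.01962)·(-235) = 255.80 -1.064 -4.610 = 250.126 m.

250.1 m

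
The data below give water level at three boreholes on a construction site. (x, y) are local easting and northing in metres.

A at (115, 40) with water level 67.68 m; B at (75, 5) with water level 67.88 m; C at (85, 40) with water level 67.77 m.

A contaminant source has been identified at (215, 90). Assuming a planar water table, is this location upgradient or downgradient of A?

Differences from A: to B (Δx, Δy, Δh) = (-40, -35, +0.20); to C = (-30, 0, +0.09).
Determinant of the coordinate differences = (-40)·0 − (-30)·(-35) = -1050.
∂h/∂x = [(+0.20)·0 − (+0.09)·(-35)] / -1050 = -0.003000
∂h/∂y = [(-40)·(+0.09) − (-30)·(+0.20)] / -1050 = -0.002286
Head at (215, 90) = 67.68 + (-0.003000)·(100) + (-0.002286)·(50) = 67.27 m.
That is lower than the 67.68 m at A, so the point is downgradient.

downgradient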